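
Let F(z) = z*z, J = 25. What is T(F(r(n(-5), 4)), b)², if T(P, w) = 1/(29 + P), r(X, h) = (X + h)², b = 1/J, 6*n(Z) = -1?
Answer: 1679616/100758630625 ≈ 1.6670e-5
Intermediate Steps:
n(Z) = -⅙ (n(Z) = (⅙)*(-1) = -⅙)
b = 1/25 ≈ 0.040000
F(z) = z²
T(F(r(n(-5), 4)), b)² = (1/(29 + ((-⅙ + 4)²)²))² = (1/(29 + ((23/6)²)²))² = (1/(29 + (529/36)²))² = (1/(29 + 279841/1296))² = (1/(317425/1296))² = (1296/317425)² = 1679616/100758630625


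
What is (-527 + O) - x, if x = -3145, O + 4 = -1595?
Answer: 1019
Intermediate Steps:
O = -1599 (O = -4 - 1595 = -1599)
(-527 + O) - x = (-527 - 1599) - 1*(-3145) = -2126 + 3145 = 1019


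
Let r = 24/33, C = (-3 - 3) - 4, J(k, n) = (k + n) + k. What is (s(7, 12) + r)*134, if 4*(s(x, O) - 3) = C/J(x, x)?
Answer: 111689/231 ≈ 483.50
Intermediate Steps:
J(k, n) = n + 2*k
C = -10 (C = -6 - 4 = -10)
r = 8/11 (r = 24*(1/33) = 8/11 ≈ 0.72727)
s(x, O) = 3 - 5/(6*x) (s(x, O) = 3 + (-10/(x + 2*x))/4 = 3 + (-10*1/(3*x))/4 = 3 + (-10/(3*x))/4 = 3 - 5/(6*x))
(s(7, 12) + r)*134 = ((3 - ⅚/7) + 8/11)*134 = ((3 - ⅚*⅐) + 8/11)*134 = ((3 - 5/42) + 8/11)*134 = (121/42 + 8/11)*134 = (1667/462)*134 = 111689/231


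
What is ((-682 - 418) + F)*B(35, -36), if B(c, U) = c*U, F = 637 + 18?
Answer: 560700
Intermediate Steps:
F = 655
B(c, U) = U*c
((-682 - 418) + F)*B(35, -36) = ((-682 - 418) + 655)*(-36*35) = (-1100 + 655)*(-1260) = -445*(-1260) = 560700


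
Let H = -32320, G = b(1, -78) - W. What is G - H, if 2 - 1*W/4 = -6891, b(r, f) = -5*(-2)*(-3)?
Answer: 4718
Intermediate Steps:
b(r, f) = -30 (b(r, f) = 10*(-3) = -30)
W = 27572 (W = 8 - 4*(-6891) = 8 + 27564 = 27572)
G = -27602 (G = -30 - 1*27572 = -30 - 27572 = -27602)
G - H = -27602 - 1*(-32320) = -27602 + 32320 = 4718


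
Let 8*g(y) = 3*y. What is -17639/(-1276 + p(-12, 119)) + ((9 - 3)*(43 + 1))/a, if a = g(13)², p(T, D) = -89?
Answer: 426427/17745 ≈ 24.031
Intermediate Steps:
g(y) = 3*y/8 (g(y) = (3*y)/8 = 3*y/8)
a = 1521/64 (a = ((3/8)*13)² = (39/8)² = 1521/64 ≈ 23.766)
-17639/(-1276 + p(-12, 119)) + ((9 - 3)*(43 + 1))/a = -17639/(-1276 - 89) + ((9 - 3)*(43 + 1))/(1521/64) = -17639/(-1365) + (6*44)*(64/1521) = -17639*(-1/1365) + 264*(64/1521) = 17639/1365 + 5632/507 = 426427/17745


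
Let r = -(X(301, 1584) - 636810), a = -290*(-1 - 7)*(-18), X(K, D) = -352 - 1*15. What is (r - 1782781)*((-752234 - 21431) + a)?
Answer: 934154141700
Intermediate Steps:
X(K, D) = -367 (X(K, D) = -352 - 15 = -367)
a = -41760 (a = -(-2320)*(-18) = -290*144 = -41760)
r = 637177 (r = -(-367 - 636810) = -1*(-637177) = 637177)
(r - 1782781)*((-752234 - 21431) + a) = (637177 - 1782781)*((-752234 - 21431) - 41760) = -1145604*(-773665 - 41760) = -1145604*(-815425) = 934154141700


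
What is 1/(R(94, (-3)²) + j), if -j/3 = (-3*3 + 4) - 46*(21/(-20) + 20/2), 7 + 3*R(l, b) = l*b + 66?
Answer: 30/46553 ≈ 0.00064443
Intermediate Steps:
R(l, b) = 59/3 + b*l/3 (R(l, b) = -7/3 + (l*b + 66)/3 = -7/3 + (b*l + 66)/3 = -7/3 + (66 + b*l)/3 = -7/3 + (22 + b*l/3) = 59/3 + b*l/3)
j = 12501/10 (j = -3*((-3*3 + 4) - 46*(21/(-20) + 20/2)) = -3*((-9 + 4) - 46*(21*(-1/20) + 20*(½))) = -3*(-5 - 46*(-21/20 + 10)) = -3*(-5 - 46*179/20) = -3*(-5 - 4117/10) = -3*(-4167/10) = 12501/10 ≈ 1250.1)
1/(R(94, (-3)²) + j) = 1/((59/3 + (⅓)*(-3)²*94) + 12501/10) = 1/((59/3 + (⅓)*9*94) + 12501/10) = 1/((59/3 + 282) + 12501/10) = 1/(905/3 + 12501/10) = 1/(46553/30) = 30/46553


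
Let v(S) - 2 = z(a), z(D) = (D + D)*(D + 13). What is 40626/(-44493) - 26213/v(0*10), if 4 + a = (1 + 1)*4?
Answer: -390633799/2046678 ≈ -190.86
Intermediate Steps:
a = 4 (a = -4 + (1 + 1)*4 = -4 + 2*4 = -4 + 8 = 4)
z(D) = 2*D*(13 + D) (z(D) = (2*D)*(13 + D) = 2*D*(13 + D))
v(S) = 138 (v(S) = 2 + 2*4*(13 + 4) = 2 + 2*4*17 = 2 + 136 = 138)
40626/(-44493) - 26213/v(0*10) = 40626/(-44493) - 26213/138 = 40626*(-1/44493) - 26213*1/138 = -13542/14831 - 26213/138 = -390633799/2046678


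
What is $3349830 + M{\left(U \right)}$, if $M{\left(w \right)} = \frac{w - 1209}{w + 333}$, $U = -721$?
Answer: $\frac{649867985}{194} \approx 3.3498 \cdot 10^{6}$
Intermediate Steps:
$M{\left(w \right)} = \frac{-1209 + w}{333 + w}$
$3349830 + M{\left(U \right)} = 3349830 + \frac{-1209 - 721}{333 - 721} = 3349830 + \frac{1}{-388} \left(-1930\right) = 3349830 - - \frac{965}{194} = 3349830 + \frac{965}{194} = \frac{649867985}{194}$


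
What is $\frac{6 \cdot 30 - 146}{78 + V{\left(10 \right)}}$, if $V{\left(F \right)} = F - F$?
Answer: $\frac{17}{39} \approx 0.4359$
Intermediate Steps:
$V{\left(F \right)} = 0$
$\frac{6 \cdot 30 - 146}{78 + V{\left(10 \right)}} = \frac{6 \cdot 30 - 146}{78 + 0} = \frac{180 - 146}{78} = \frac{1}{78} \cdot 34 = \frac{17}{39}$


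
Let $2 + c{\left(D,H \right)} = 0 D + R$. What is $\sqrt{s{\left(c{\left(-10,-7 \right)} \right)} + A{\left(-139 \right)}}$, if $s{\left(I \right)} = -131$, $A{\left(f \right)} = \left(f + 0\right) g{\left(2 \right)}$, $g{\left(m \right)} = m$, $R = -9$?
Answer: $i \sqrt{409} \approx 20.224 i$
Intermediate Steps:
$A{\left(f \right)} = 2 f$ ($A{\left(f \right)} = \left(f + 0\right) 2 = f 2 = 2 f$)
$c{\left(D,H \right)} = -11$ ($c{\left(D,H \right)} = -2 - \left(9 + 0 D\right) = -2 + \left(0 - 9\right) = -2 - 9 = -11$)
$\sqrt{s{\left(c{\left(-10,-7 \right)} \right)} + A{\left(-139 \right)}} = \sqrt{-131 + 2 \left(-139\right)} = \sqrt{-131 - 278} = \sqrt{-409} = i \sqrt{409}$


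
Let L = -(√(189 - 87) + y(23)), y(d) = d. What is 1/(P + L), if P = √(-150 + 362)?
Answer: -1/(23 + √102 - 2*√53) ≈ -0.053940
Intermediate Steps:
P = 2*√53 (P = √212 = 2*√53 ≈ 14.560)
L = -23 - √102 (L = -(√(189 - 87) + 23) = -(√102 + 23) = -(23 + √102) = -23 - √102 ≈ -33.099)
1/(P + L) = 1/(2*√53 + (-23 - √102)) = 1/(-23 - √102 + 2*√53)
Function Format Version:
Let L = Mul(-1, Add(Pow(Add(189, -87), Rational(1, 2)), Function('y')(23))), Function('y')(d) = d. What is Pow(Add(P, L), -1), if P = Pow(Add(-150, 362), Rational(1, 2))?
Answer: Mul(-1, Pow(Add(23, Pow(102, Rational(1, 2)), Mul(-2, Pow(53, Rational(1, 2)))), -1)) ≈ -0.053940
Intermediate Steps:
P = Mul(2, Pow(53, Rational(1, 2))) (P = Pow(212, Rational(1, 2)) = Mul(2, Pow(53, Rational(1, 2))) ≈ 14.560)
L = Add(-23, Mul(-1, Pow(102, Rational(1, 2)))) (L = Mul(-1, Add(Pow(Add(189, -87), Rational(1, 2)), 23)) = Mul(-1, Add(Pow(102, Rational(1, 2)), 23)) = Mul(-1, Add(23, Pow(102, Rational(1, 2)))) = Add(-23, Mul(-1, Pow(102, Rational(1, 2)))) ≈ -33.099)
Pow(Add(P, L), -1) = Pow(Add(Mul(2, Pow(53, Rational(1, 2))), Add(-23, Mul(-1, Pow(102, Rational(1, 2))))), -1) = Pow(Add(-23, Mul(-1, Pow(102, Rational(1, 2))), Mul(2, Pow(53, Rational(1, 2)))), -1)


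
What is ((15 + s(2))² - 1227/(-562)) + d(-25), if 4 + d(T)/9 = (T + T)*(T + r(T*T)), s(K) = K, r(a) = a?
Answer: -151596587/562 ≈ -2.6975e+5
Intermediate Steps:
d(T) = -36 + 18*T*(T + T²) (d(T) = -36 + 9*((T + T)*(T + T*T)) = -36 + 9*((2*T)*(T + T²)) = -36 + 9*(2*T*(T + T²)) = -36 + 18*T*(T + T²))
((15 + s(2))² - 1227/(-562)) + d(-25) = ((15 + 2)² - 1227/(-562)) + (-36 + 18*(-25)² + 18*(-25)³) = (17² - 1227*(-1/562)) + (-36 + 18*625 + 18*(-15625)) = (289 + 1227/562) + (-36 + 11250 - 281250) = 163645/562 - 270036 = -151596587/562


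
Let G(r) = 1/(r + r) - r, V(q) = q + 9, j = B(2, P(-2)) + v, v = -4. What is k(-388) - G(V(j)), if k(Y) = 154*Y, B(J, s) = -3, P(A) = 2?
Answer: -239001/4 ≈ -59750.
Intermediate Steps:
j = -7 (j = -3 - 4 = -7)
V(q) = 9 + q
G(r) = 1/(2*r) - r
k(-388) - G(V(j)) = 154*(-388) - (1/(2*(9 - 7)) - (9 - 7)) = -59752 - ((½)/2 - 1*2) = -59752 - ((½)*(½) - 2) = -59752 - (¼ - 2) = -59752 - 1*(-7/4) = -59752 + 7/4 = -239001/4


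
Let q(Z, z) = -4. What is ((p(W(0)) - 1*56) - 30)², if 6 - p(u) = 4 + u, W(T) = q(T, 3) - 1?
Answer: 6241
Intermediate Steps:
W(T) = -5 (W(T) = -4 - 1 = -5)
p(u) = 2 - u (p(u) = 6 - (4 + u) = 6 + (-4 - u) = 2 - u)
((p(W(0)) - 1*56) - 30)² = (((2 - 1*(-5)) - 1*56) - 30)² = (((2 + 5) - 56) - 30)² = ((7 - 56) - 30)² = (-49 - 30)² = (-79)² = 6241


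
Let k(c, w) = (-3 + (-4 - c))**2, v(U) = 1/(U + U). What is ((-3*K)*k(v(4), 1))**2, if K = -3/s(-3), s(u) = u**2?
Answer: 10556001/4096 ≈ 2577.1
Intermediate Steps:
v(U) = 1/(2*U)
k(c, w) = (-7 - c)**2
K = -1/3 (K = -3/((-3)**2) = -3/9 = -3*1/9 = -1/3 ≈ -0.33333)
((-3*K)*k(v(4), 1))**2 = ((-3*(-1/3))*(7 + (1/2)/4)**2)**2 = (1*(7 + (1/2)*(1/4))**2)**2 = (1*(7 + 1/8)**2)**2 = (1*(57/8)**2)**2 = (1*(3249/64))**2 = (3249/64)**2 = 10556001/4096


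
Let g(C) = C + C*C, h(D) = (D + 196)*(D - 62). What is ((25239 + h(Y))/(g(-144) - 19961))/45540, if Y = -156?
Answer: 16519/28735740 ≈ 0.00057486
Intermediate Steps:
h(D) = (-62 + D)*(196 + D) (h(D) = (196 + D)*(-62 + D) = (-62 + D)*(196 + D))
g(C) = C + C²
((25239 + h(Y))/(g(-144) - 19961))/45540 = ((25239 + (-12152 + (-156)² + 134*(-156)))/(-144*(1 - 144) - 19961))/45540 = ((25239 + (-12152 + 24336 - 20904))/(-144*(-143) - 19961))*(1/45540) = ((25239 - 8720)/(20592 - 19961))*(1/45540) = (16519/631)*(1/45540) = 16519/28735740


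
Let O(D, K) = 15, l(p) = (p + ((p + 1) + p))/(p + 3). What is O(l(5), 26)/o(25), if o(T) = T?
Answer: ⅗ ≈ 0.60000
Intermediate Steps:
l(p) = (1 + 3*p)/(3 + p) (l(p) = (p + ((1 + p) + p))/(3 + p) = (p + (1 + 2*p))/(3 + p) = (1 + 3*p)/(3 + p))
O(l(5), 26)/o(25) = 15/25 = 15*(1/25) = ⅗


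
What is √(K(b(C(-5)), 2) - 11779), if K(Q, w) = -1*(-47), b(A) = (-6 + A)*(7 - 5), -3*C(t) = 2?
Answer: 2*I*√2933 ≈ 108.31*I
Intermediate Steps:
C(t) = -⅔ (C(t) = -⅓*2 = -⅔)
b(A) = -12 + 2*A (b(A) = (-6 + A)*2 = -12 + 2*A)
K(Q, w) = 47
√(K(b(C(-5)), 2) - 11779) = √(47 - 11779) = √(-11732) = 2*I*√2933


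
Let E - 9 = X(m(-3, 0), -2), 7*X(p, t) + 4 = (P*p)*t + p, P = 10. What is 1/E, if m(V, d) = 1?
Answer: 7/40 ≈ 0.17500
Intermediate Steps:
X(p, t) = -4/7 + p/7 + 10*p*t/7 (X(p, t) = -4/7 + ((10*p)*t + p)/7 = -4/7 + (10*p*t + p)/7 = -4/7 + (p + 10*p*t)/7 = -4/7 + (p/7 + 10*p*t/7) = -4/7 + p/7 + 10*p*t/7)
E = 40/7 (E = 9 + (-4/7 + (1/7)*1 + (10/7)*1*(-2)) = 9 + (-4/7 + 1/7 - 20/7) = 9 - 23/7 = 40/7 ≈ 5.7143)
1/E = 1/(40/7) = 7/40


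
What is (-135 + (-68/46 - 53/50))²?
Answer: 25017432561/1322500 ≈ 18917.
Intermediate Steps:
(-135 + (-68/46 - 53/50))² = (-135 + (-68*1/46 - 53*1/50))² = (-135 + (-34/23 - 53/50))² = (-135 - 2919/1150)² = (-158169/1150)² = 25017432561/1322500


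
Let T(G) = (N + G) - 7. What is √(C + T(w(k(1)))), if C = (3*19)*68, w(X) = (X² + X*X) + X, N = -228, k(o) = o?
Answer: 2*√911 ≈ 60.366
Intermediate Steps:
w(X) = X + 2*X² (w(X) = (X² + X²) + X = 2*X² + X = X + 2*X²)
T(G) = -235 + G (T(G) = (-228 + G) - 7 = -235 + G)
C = 3876 (C = 57*68 = 3876)
√(C + T(w(k(1)))) = √(3876 + (-235 + 1*(1 + 2*1))) = √(3876 + (-235 + 1*(1 + 2))) = √(3876 + (-235 + 1*3)) = √(3876 + (-235 + 3)) = √(3876 - 232) = √3644 = 2*√911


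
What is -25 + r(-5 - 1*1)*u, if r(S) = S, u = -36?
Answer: 191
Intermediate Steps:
-25 + r(-5 - 1*1)*u = -25 + (-5 - 1*1)*(-36) = -25 + (-5 - 1)*(-36) = -25 - 6*(-36) = -25 + 216 = 191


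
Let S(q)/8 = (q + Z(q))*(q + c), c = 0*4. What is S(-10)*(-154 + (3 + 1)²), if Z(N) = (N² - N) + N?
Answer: 993600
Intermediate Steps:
Z(N) = N²
c = 0
S(q) = 8*q*(q + q²) (S(q) = 8*((q + q²)*(q + 0)) = 8*((q + q²)*q) = 8*(q*(q + q²)) = 8*q*(q + q²))
S(-10)*(-154 + (3 + 1)²) = (8*(-10)²*(1 - 10))*(-154 + (3 + 1)²) = (8*100*(-9))*(-154 + 4²) = -7200*(-154 + 16) = -7200*(-138) = 993600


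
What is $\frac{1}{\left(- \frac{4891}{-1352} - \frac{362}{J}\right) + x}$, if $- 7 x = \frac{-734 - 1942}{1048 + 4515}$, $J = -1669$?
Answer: $\frac{87869899208}{342975481211} \approx 0.2562$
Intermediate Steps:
$x = \frac{2676}{38941}$ ($x = - \frac{\left(-734 - 1942\right) \frac{1}{1048 + 4515}}{7} = - \frac{\left(-2676\right) \frac{1}{5563}}{7} = \left(- \frac{1}{7}\right) \left(- \frac{2676}{5563}\right) = \frac{2676}{38941} \approx 0.068719$)
$\frac{1}{\left(- \frac{4891}{-1352} - \frac{362}{J}\right) + x} = \frac{1}{\left(- \frac{4891}{-1352} - \frac{362}{-1669}\right) + \frac{2676}{38941}} = \frac{1}{\left(\left(-4891\right) \left(- \frac{1}{1352}\right) - - \frac{362}{1669}\right) + \frac{2676}{38941}} = \frac{1}{\left(\frac{4891}{1352} + \frac{362}{1669}\right) + \frac{2676}{38941}} = \frac{1}{\frac{8652503}{2256488} + \frac{2676}{38941}} = \frac{1}{\frac{342975481211}{87869899208}} = \frac{87869899208}{342975481211}$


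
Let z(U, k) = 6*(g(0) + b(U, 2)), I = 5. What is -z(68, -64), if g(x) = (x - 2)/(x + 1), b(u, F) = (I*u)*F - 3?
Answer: -4050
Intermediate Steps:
b(u, F) = -3 + 5*F*u (b(u, F) = (5*u)*F - 3 = 5*F*u - 3 = -3 + 5*F*u)
g(x) = (-2 + x)/(1 + x)
z(U, k) = -30 + 60*U (z(U, k) = 6*((-2 + 0)/(1 + 0) + (-3 + 5*2*U)) = 6*(-2/1 + (-3 + 10*U)) = 6*(1*(-2) + (-3 + 10*U)) = 6*(-2 + (-3 + 10*U)) = 6*(-5 + 10*U) = -30 + 60*U)
-z(68, -64) = -(-30 + 60*68) = -(-30 + 4080) = -1*4050 = -4050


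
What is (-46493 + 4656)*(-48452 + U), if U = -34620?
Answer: 3475483264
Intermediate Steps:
(-46493 + 4656)*(-48452 + U) = (-46493 + 4656)*(-48452 - 34620) = -41837*(-83072) = 3475483264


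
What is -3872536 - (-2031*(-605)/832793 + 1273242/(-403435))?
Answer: -1301085731293868399/335977843955 ≈ -3.8725e+6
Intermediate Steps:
-3872536 - (-2031*(-605)/832793 + 1273242/(-403435)) = -3872536 - (1228755*(1/832793) + 1273242*(-1/403435)) = -3872536 - (1228755/832793 - 1273242/403435) = -3872536 - 1*(-564624251481/335977843955) = -3872536 + 564624251481/335977843955 = -1301085731293868399/335977843955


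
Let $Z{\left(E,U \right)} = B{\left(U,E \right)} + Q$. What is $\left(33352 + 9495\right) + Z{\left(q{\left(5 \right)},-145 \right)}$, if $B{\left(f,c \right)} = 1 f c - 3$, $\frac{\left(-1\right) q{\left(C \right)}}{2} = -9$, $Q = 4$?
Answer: $40238$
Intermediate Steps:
$q{\left(C \right)} = 18$ ($q{\left(C \right)} = \left(-2\right) \left(-9\right) = 18$)
$B{\left(f,c \right)} = -3 + c f$ ($B{\left(f,c \right)} = f c - 3 = c f - 3 = -3 + c f$)
$Z{\left(E,U \right)} = 1 + E U$ ($Z{\left(E,U \right)} = \left(-3 + E U\right) + 4 = 1 + E U$)
$\left(33352 + 9495\right) + Z{\left(q{\left(5 \right)},-145 \right)} = \left(33352 + 9495\right) + \left(1 + 18 \left(-145\right)\right) = 42847 + \left(1 - 2610\right) = 42847 - 2609 = 40238$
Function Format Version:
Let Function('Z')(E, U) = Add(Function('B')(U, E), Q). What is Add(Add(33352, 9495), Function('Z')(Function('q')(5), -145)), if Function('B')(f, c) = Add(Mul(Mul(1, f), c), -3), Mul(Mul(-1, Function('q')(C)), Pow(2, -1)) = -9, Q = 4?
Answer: 40238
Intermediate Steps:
Function('q')(C) = 18 (Function('q')(C) = Mul(-2, -9) = 18)
Function('B')(f, c) = Add(-3, Mul(c, f)) (Function('B')(f, c) = Add(Mul(f, c), -3) = Add(Mul(c, f), -3) = Add(-3, Mul(c, f)))
Function('Z')(E, U) = Add(1, Mul(E, U)) (Function('Z')(E, U) = Add(Add(-3, Mul(E, U)), 4) = Add(1, Mul(E, U)))
Add(Add(33352, 9495), Function('Z')(Function('q')(5), -145)) = Add(Add(33352, 9495), Add(1, Mul(18, -145))) = Add(42847, Add(1, -2610)) = Add(42847, -2609) = 40238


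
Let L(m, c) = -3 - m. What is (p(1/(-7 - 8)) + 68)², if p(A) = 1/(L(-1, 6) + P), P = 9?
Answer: 227529/49 ≈ 4643.4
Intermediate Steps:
p(A) = ⅐ (p(A) = 1/((-3 - 1*(-1)) + 9) = 1/((-3 + 1) + 9) = 1/(-2 + 9) = 1/7 = ⅐)
(p(1/(-7 - 8)) + 68)² = (⅐ + 68)² = (477/7)² = 227529/49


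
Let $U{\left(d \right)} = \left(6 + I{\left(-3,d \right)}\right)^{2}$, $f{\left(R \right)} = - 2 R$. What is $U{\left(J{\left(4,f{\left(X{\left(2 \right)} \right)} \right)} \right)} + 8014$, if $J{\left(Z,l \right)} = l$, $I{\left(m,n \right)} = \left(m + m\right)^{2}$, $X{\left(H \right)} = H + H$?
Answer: $9778$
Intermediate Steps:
$X{\left(H \right)} = 2 H$
$I{\left(m,n \right)} = 4 m^{2}$ ($I{\left(m,n \right)} = \left(2 m\right)^{2} = 4 m^{2}$)
$U{\left(d \right)} = 1764$ ($U{\left(d \right)} = \left(6 + 4 \left(-3\right)^{2}\right)^{2} = \left(6 + 4 \cdot 9\right)^{2} = \left(6 + 36\right)^{2} = 42^{2} = 1764$)
$U{\left(J{\left(4,f{\left(X{\left(2 \right)} \right)} \right)} \right)} + 8014 = 1764 + 8014 = 9778$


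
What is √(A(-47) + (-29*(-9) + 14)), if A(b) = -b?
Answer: √322 ≈ 17.944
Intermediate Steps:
√(A(-47) + (-29*(-9) + 14)) = √(-1*(-47) + (-29*(-9) + 14)) = √(47 + (261 + 14)) = √(47 + 275) = √322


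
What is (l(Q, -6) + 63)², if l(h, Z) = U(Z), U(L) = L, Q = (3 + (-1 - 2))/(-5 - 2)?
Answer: 3249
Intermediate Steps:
Q = 0 (Q = (3 - 3)/(-7) = 0*(-⅐) = 0)
l(h, Z) = Z
(l(Q, -6) + 63)² = (-6 + 63)² = 57² = 3249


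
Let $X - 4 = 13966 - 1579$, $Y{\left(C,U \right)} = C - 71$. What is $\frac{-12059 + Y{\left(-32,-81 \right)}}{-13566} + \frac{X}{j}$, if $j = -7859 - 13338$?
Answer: $\frac{14950268}{47926417} \approx 0.31194$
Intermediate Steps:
$Y{\left(C,U \right)} = -71 + C$
$j = -21197$
$X = 12391$ ($X = 4 + \left(13966 - 1579\right) = 4 + 12387 = 12391$)
$\frac{-12059 + Y{\left(-32,-81 \right)}}{-13566} + \frac{X}{j} = \frac{-12059 - 103}{-13566} + \frac{12391}{-21197} = \left(-12059 - 103\right) \left(- \frac{1}{13566}\right) + 12391 \left(- \frac{1}{21197}\right) = \left(-12162\right) \left(- \frac{1}{13566}\right) - \frac{12391}{21197} = \frac{2027}{2261} - \frac{12391}{21197} = \frac{14950268}{47926417}$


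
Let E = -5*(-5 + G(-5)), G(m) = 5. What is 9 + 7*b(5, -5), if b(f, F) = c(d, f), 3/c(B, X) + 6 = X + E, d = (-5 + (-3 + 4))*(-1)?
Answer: -12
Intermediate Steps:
E = 0 (E = -5*(-5 + 5) = -5*0 = 0)
d = 4 (d = (-5 + 1)*(-1) = -4*(-1) = 4)
c(B, X) = 3/(-6 + X) (c(B, X) = 3/(-6 + (X + 0)) = 3/(-6 + X))
b(f, F) = 3/(-6 + f)
9 + 7*b(5, -5) = 9 + 7*(3/(-6 + 5)) = 9 + 7*(3/(-1)) = 9 + 7*(3*(-1)) = 9 + 7*(-3) = 9 - 21 = -12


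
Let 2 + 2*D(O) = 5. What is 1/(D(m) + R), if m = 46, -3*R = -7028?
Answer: 6/14065 ≈ 0.00042659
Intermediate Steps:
R = 7028/3 (R = -⅓*(-7028) = 7028/3 ≈ 2342.7)
D(O) = 3/2 (D(O) = -1 + (½)*5 = -1 + 5/2 = 3/2)
1/(D(m) + R) = 1/(3/2 + 7028/3) = 1/(14065/6) = 6/14065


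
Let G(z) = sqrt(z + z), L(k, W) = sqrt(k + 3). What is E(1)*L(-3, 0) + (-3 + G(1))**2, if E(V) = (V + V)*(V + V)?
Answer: (3 - sqrt(2))**2 ≈ 2.5147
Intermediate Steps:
E(V) = 4*V**2 (E(V) = (2*V)*(2*V) = 4*V**2)
L(k, W) = sqrt(3 + k)
G(z) = sqrt(2)*sqrt(z) (G(z) = sqrt(2*z) = sqrt(2)*sqrt(z))
E(1)*L(-3, 0) + (-3 + G(1))**2 = (4*1**2)*sqrt(3 - 3) + (-3 + sqrt(2)*sqrt(1))**2 = (4*1)*sqrt(0) + (-3 + sqrt(2)*1)**2 = 4*0 + (-3 + sqrt(2))**2 = 0 + (-3 + sqrt(2))**2 = (-3 + sqrt(2))**2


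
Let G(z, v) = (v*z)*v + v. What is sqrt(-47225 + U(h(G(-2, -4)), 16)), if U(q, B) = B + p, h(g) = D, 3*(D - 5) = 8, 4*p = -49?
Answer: I*sqrt(188885)/2 ≈ 217.3*I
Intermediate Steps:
p = -49/4 (p = (1/4)*(-49) = -49/4 ≈ -12.250)
G(z, v) = v + z*v**2 (G(z, v) = z*v**2 + v = v + z*v**2)
D = 23/3 (D = 5 + (1/3)*8 = 5 + 8/3 = 23/3 ≈ 7.6667)
h(g) = 23/3
U(q, B) = -49/4 + B (U(q, B) = B - 49/4 = -49/4 + B)
sqrt(-47225 + U(h(G(-2, -4)), 16)) = sqrt(-47225 + (-49/4 + 16)) = sqrt(-47225 + 15/4) = sqrt(-188885/4) = I*sqrt(188885)/2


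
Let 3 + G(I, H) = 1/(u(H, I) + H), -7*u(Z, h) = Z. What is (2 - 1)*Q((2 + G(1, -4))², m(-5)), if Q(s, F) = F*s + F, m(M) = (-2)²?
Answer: 1537/144 ≈ 10.674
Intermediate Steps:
m(M) = 4
u(Z, h) = -Z/7
G(I, H) = -3 + 7/(6*H) (G(I, H) = -3 + 1/(-H/7 + H) = -3 + 1/(6*H/7) = -3 + 7/(6*H))
Q(s, F) = F + F*s
(2 - 1)*Q((2 + G(1, -4))², m(-5)) = (2 - 1)*(4*(1 + (2 + (-3 + (7/6)/(-4)))²)) = 1*(4*(1 + (2 + (-3 + (7/6)*(-¼)))²)) = 1*(4*(1 + (2 + (-3 - 7/24))²)) = 1*(4*(1 + (2 - 79/24)²)) = 1*(4*(1 + (-31/24)²)) = 1*(4*(1 + 961/576)) = 1*(4*(1537/576)) = 1*(1537/144) = 1537/144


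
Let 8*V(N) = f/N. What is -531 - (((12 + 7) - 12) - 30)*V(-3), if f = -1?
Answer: -12721/24 ≈ -530.04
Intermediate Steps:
V(N) = -1/(8*N) (V(N) = (-1/N)/8 = -1/(8*N))
-531 - (((12 + 7) - 12) - 30)*V(-3) = -531 - (((12 + 7) - 12) - 30)*(-⅛/(-3)) = -531 - ((19 - 12) - 30)*(-⅛*(-⅓)) = -531 - (7 - 30)/24 = -531 - (-23)/24 = -531 - 1*(-23/24) = -531 + 23/24 = -12721/24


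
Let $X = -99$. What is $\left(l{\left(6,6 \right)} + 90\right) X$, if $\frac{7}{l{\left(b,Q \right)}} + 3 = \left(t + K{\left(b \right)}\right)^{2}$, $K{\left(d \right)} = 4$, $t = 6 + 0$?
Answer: $- \frac{864963}{97} \approx -8917.1$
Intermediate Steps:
$t = 6$
$l{\left(b,Q \right)} = \frac{7}{97}$ ($l{\left(b,Q \right)} = \frac{7}{-3 + \left(6 + 4\right)^{2}} = \frac{7}{-3 + 10^{2}} = \frac{7}{-3 + 100} = \frac{7}{97}$)
$\left(l{\left(6,6 \right)} + 90\right) X = \left(\frac{7}{97} + 90\right) \left(-99\right) = \frac{8737}{97} \left(-99\right) = - \frac{864963}{97}$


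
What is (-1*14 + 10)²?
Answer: 16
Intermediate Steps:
(-1*14 + 10)² = (-14 + 10)² = (-4)² = 16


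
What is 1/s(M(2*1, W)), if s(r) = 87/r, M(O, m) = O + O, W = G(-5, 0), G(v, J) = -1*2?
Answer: 4/87 ≈ 0.045977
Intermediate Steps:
G(v, J) = -2
W = -2
M(O, m) = 2*O
1/s(M(2*1, W)) = 1/(87/((2*(2*1)))) = 1/(87/((2*2))) = 1/(87/4) = 4/87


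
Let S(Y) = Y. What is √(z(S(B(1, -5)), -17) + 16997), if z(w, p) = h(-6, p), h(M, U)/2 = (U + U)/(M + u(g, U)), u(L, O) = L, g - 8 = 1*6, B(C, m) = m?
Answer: √67954/2 ≈ 130.34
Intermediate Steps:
g = 14 (g = 8 + 1*6 = 8 + 6 = 14)
h(M, U) = 4*U/(14 + M) (h(M, U) = 2*((U + U)/(M + 14)) = 2*((2*U)/(14 + M)) = 2*(2*U/(14 + M)) = 4*U/(14 + M))
z(w, p) = p/2 (z(w, p) = 4*p/(14 - 6) = 4*p/8 = 4*p*(⅛) = p/2)
√(z(S(B(1, -5)), -17) + 16997) = √((½)*(-17) + 16997) = √(-17/2 + 16997) = √(33977/2) = √67954/2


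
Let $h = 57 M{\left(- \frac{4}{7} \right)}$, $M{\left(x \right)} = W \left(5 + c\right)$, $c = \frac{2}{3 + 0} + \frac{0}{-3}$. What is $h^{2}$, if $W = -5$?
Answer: $2608225$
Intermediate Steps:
$c = \frac{2}{3}$ ($c = \frac{2}{3} + 0 \left(- \frac{1}{3}\right) = 2 \cdot \frac{1}{3} + 0 = \frac{2}{3} + 0 = \frac{2}{3} \approx 0.66667$)
$M{\left(x \right)} = - \frac{85}{3}$ ($M{\left(x \right)} = - 5 \left(5 + \frac{2}{3}\right) = \left(-5\right) \frac{17}{3} = - \frac{85}{3}$)
$h = -1615$ ($h = 57 \left(- \frac{85}{3}\right) = -1615$)
$h^{2} = \left(-1615\right)^{2} = 2608225$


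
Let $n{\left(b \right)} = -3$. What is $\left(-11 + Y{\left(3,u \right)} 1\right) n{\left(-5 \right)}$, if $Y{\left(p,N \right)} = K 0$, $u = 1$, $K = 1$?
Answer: $33$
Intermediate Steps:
$Y{\left(p,N \right)} = 0$ ($Y{\left(p,N \right)} = 1 \cdot 0 = 0$)
$\left(-11 + Y{\left(3,u \right)} 1\right) n{\left(-5 \right)} = \left(-11 + 0 \cdot 1\right) \left(-3\right) = \left(-11 + 0\right) \left(-3\right) = \left(-11\right) \left(-3\right) = 33$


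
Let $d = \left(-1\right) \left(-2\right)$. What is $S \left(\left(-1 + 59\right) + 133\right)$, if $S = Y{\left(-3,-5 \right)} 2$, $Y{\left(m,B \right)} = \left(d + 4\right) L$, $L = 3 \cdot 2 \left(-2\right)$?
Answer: $-27504$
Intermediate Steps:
$L = -12$ ($L = 6 \left(-2\right) = -12$)
$d = 2$
$Y{\left(m,B \right)} = -72$ ($Y{\left(m,B \right)} = \left(2 + 4\right) \left(-12\right) = 6 \left(-12\right) = -72$)
$S = -144$ ($S = \left(-72\right) 2 = -144$)
$S \left(\left(-1 + 59\right) + 133\right) = - 144 \left(\left(-1 + 59\right) + 133\right) = - 144 \left(58 + 133\right) = \left(-144\right) 191 = -27504$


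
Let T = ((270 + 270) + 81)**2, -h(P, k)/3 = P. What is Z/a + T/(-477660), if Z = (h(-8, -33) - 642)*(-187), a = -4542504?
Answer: -12548451671/15067864310 ≈ -0.83280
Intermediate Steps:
h(P, k) = -3*P
Z = 115566 (Z = (-3*(-8) - 642)*(-187) = (24 - 642)*(-187) = -618*(-187) = 115566)
T = 385641 (T = (540 + 81)**2 = 621**2 = 385641)
Z/a + T/(-477660) = 115566/(-4542504) + 385641/(-477660) = 115566*(-1/4542504) + 385641*(-1/477660) = -19261/757084 - 128547/159220 = -12548451671/15067864310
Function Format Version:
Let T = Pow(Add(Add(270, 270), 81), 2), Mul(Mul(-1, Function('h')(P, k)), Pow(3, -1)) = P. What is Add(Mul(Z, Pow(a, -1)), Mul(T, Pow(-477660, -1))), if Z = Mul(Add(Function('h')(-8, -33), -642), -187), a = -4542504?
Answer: Rational(-12548451671, 15067864310) ≈ -0.83280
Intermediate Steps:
Function('h')(P, k) = Mul(-3, P)
Z = 115566 (Z = Mul(Add(Mul(-3, -8), -642), -187) = Mul(Add(24, -642), -187) = Mul(-618, -187) = 115566)
T = 385641 (T = Pow(Add(540, 81), 2) = Pow(621, 2) = 385641)
Add(Mul(Z, Pow(a, -1)), Mul(T, Pow(-477660, -1))) = Add(Mul(115566, Pow(-4542504, -1)), Mul(385641, Pow(-477660, -1))) = Add(Mul(115566, Rational(-1, 4542504)), Mul(385641, Rational(-1, 477660))) = Add(Rational(-19261, 757084), Rational(-128547, 159220)) = Rational(-12548451671, 15067864310)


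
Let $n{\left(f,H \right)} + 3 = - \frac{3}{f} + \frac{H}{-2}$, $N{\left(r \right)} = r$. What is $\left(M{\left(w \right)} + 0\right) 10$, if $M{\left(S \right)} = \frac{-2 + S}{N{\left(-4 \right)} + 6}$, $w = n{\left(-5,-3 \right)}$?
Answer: $- \frac{29}{2} \approx -14.5$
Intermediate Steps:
$n{\left(f,H \right)} = -3 - \frac{3}{f} - \frac{H}{2}$ ($n{\left(f,H \right)} = -3 + \left(- \frac{3}{f} + \frac{H}{-2}\right) = -3 + \left(- \frac{3}{f} + H \left(- \frac{1}{2}\right)\right) = -3 - \left(\frac{H}{2} + \frac{3}{f}\right) = -3 - \frac{3}{f} - \frac{H}{2}$)
$w = - \frac{9}{10}$ ($w = -3 - \frac{3}{-5} - - \frac{3}{2} = -3 - - \frac{3}{5} + \frac{3}{2} = -3 + \frac{3}{5} + \frac{3}{2} = - \frac{9}{10} \approx -0.9$)
$M{\left(S \right)} = -1 + \frac{S}{2}$ ($M{\left(S \right)} = \frac{-2 + S}{-4 + 6} = \frac{-2 + S}{2} = \left(-2 + S\right) \frac{1}{2} = -1 + \frac{S}{2}$)
$\left(M{\left(w \right)} + 0\right) 10 = \left(\left(-1 + \frac{1}{2} \left(- \frac{9}{10}\right)\right) + 0\right) 10 = \left(\left(-1 - \frac{9}{20}\right) + 0\right) 10 = \left(- \frac{29}{20} + 0\right) 10 = \left(- \frac{29}{20}\right) 10 = - \frac{29}{2}$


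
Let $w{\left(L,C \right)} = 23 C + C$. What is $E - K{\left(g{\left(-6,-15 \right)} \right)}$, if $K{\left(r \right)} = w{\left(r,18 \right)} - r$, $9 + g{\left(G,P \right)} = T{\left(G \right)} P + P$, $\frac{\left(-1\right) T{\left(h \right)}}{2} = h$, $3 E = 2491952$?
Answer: $\frac{2490044}{3} \approx 8.3002 \cdot 10^{5}$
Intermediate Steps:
$E = \frac{2491952}{3}$ ($E = \frac{1}{3} \cdot 2491952 = \frac{2491952}{3} \approx 8.3065 \cdot 10^{5}$)
$T{\left(h \right)} = - 2 h$
$w{\left(L,C \right)} = 24 C$
$g{\left(G,P \right)} = -9 + P - 2 G P$ ($g{\left(G,P \right)} = -9 + \left(- 2 G P + P\right) = -9 - \left(- P + 2 G P\right) = -9 + P - 2 G P$)
$K{\left(r \right)} = 432 - r$ ($K{\left(r \right)} = 24 \cdot 18 - r = 432 - r$)
$E - K{\left(g{\left(-6,-15 \right)} \right)} = \frac{2491952}{3} - \left(432 - \left(-9 - 15 - \left(-12\right) \left(-15\right)\right)\right) = \frac{2491952}{3} - \left(432 - \left(-9 - 15 - 180\right)\right) = \frac{2491952}{3} - \left(432 - -204\right) = \frac{2491952}{3} - \left(432 + 204\right) = \frac{2491952}{3} - 636 = \frac{2490044}{3}$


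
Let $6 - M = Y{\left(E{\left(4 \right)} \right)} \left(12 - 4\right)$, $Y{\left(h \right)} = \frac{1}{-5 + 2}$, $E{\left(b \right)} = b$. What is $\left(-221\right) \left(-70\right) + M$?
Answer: $\frac{46436}{3} \approx 15479.0$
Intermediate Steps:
$Y{\left(h \right)} = - \frac{1}{3}$ ($Y{\left(h \right)} = \frac{1}{-3} = - \frac{1}{3}$)
$M = \frac{26}{3}$ ($M = 6 - - \frac{12 - 4}{3} = 6 - \left(- \frac{1}{3}\right) 8 = 6 - - \frac{8}{3} = 6 + \frac{8}{3} = \frac{26}{3} \approx 8.6667$)
$\left(-221\right) \left(-70\right) + M = \left(-221\right) \left(-70\right) + \frac{26}{3} = 15470 + \frac{26}{3} = \frac{46436}{3}$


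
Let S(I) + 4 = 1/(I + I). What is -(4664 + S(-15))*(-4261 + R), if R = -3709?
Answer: 111419803/3 ≈ 3.7140e+7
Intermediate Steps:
S(I) = -4 + 1/(2*I) (S(I) = -4 + 1/(I + I) = -4 + 1/(2*I))
-(4664 + S(-15))*(-4261 + R) = -(4664 + (-4 + (½)/(-15)))*(-4261 - 3709) = -(4664 + (-4 + (½)*(-1/15)))*(-7970) = -(4664 + (-4 - 1/30))*(-7970) = -(4664 - 121/30)*(-7970) = -139799*(-7970)/30 = -1*(-111419803/3) = 111419803/3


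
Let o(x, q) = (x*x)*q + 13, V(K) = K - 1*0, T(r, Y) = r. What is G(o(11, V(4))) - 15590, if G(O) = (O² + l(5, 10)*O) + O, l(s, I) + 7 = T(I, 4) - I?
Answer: 228437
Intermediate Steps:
l(s, I) = -7 (l(s, I) = -7 + (I - I) = -7 + 0 = -7)
V(K) = K (V(K) = K + 0 = K)
o(x, q) = 13 + q*x² (o(x, q) = x²*q + 13 = q*x² + 13 = 13 + q*x²)
G(O) = O² - 6*O (G(O) = (O² - 7*O) + O = O² - 6*O)
G(o(11, V(4))) - 15590 = (13 + 4*11²)*(-6 + (13 + 4*11²)) - 15590 = (13 + 4*121)*(-6 + (13 + 4*121)) - 15590 = (13 + 484)*(-6 + (13 + 484)) - 15590 = 497*(-6 + 497) - 15590 = 497*491 - 15590 = 244027 - 15590 = 228437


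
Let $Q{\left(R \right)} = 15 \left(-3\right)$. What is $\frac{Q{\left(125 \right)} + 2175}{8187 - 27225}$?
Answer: $- \frac{355}{3173} \approx -0.11188$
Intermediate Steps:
$Q{\left(R \right)} = -45$
$\frac{Q{\left(125 \right)} + 2175}{8187 - 27225} = \frac{-45 + 2175}{8187 - 27225} = \frac{2130}{-19038} = 2130 \left(- \frac{1}{19038}\right) = - \frac{355}{3173}$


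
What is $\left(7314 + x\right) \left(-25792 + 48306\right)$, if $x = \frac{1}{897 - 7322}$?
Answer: $\frac{1057987996786}{6425} \approx 1.6467 \cdot 10^{8}$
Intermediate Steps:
$x = - \frac{1}{6425}$ ($x = \frac{1}{-6425} = - \frac{1}{6425} \approx -0.00015564$)
$\left(7314 + x\right) \left(-25792 + 48306\right) = \left(7314 - \frac{1}{6425}\right) \left(-25792 + 48306\right) = \frac{46992449}{6425} \cdot 22514 = \frac{1057987996786}{6425}$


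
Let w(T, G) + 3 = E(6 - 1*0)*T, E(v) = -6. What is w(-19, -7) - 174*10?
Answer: -1629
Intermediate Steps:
w(T, G) = -3 - 6*T
w(-19, -7) - 174*10 = (-3 - 6*(-19)) - 174*10 = (-3 + 114) - 1*1740 = 111 - 1740 = -1629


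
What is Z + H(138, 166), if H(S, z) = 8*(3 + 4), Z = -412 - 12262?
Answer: -12618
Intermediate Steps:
Z = -12674
H(S, z) = 56 (H(S, z) = 8*7 = 56)
Z + H(138, 166) = -12674 + 56 = -12618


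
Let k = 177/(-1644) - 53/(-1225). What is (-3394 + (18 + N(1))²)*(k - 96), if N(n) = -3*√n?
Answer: 204362570239/671300 ≈ 3.0443e+5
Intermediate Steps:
k = -43231/671300 (k = 177*(-1/1644) - 53*(-1/1225) = -59/548 + 53/1225 = -43231/671300 ≈ -0.064399)
(-3394 + (18 + N(1))²)*(k - 96) = (-3394 + (18 - 3*√1)²)*(-43231/671300 - 96) = (-3394 + (18 - 3*1)²)*(-64488031/671300) = (-3394 + (18 - 3)²)*(-64488031/671300) = (-3394 + 15²)*(-64488031/671300) = (-3394 + 225)*(-64488031/671300) = -3169*(-64488031/671300) = 204362570239/671300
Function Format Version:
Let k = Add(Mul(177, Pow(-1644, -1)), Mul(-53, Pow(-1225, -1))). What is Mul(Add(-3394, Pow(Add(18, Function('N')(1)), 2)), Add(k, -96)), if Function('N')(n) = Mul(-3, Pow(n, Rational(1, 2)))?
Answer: Rational(204362570239, 671300) ≈ 3.0443e+5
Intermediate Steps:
k = Rational(-43231, 671300) (k = Add(Mul(177, Rational(-1, 1644)), Mul(-53, Rational(-1, 1225))) = Add(Rational(-59, 548), Rational(53, 1225)) = Rational(-43231, 671300) ≈ -0.064399)
Mul(Add(-3394, Pow(Add(18, Function('N')(1)), 2)), Add(k, -96)) = Mul(Add(-3394, Pow(Add(18, Mul(-3, Pow(1, Rational(1, 2)))), 2)), Add(Rational(-43231, 671300), -96)) = Mul(Add(-3394, Pow(Add(18, Mul(-3, 1)), 2)), Rational(-64488031, 671300)) = Mul(Add(-3394, Pow(Add(18, -3), 2)), Rational(-64488031, 671300)) = Mul(Add(-3394, Pow(15, 2)), Rational(-64488031, 671300)) = Mul(Add(-3394, 225), Rational(-64488031, 671300)) = Mul(-3169, Rational(-64488031, 671300)) = Rational(204362570239, 671300)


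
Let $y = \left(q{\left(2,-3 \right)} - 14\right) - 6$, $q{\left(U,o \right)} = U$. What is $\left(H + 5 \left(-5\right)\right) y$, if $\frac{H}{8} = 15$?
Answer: $-1710$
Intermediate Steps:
$H = 120$ ($H = 8 \cdot 15 = 120$)
$y = -18$ ($y = \left(2 - 14\right) - 6 = -12 - 6 = -18$)
$\left(H + 5 \left(-5\right)\right) y = \left(120 + 5 \left(-5\right)\right) \left(-18\right) = \left(120 - 25\right) \left(-18\right) = 95 \left(-18\right) = -1710$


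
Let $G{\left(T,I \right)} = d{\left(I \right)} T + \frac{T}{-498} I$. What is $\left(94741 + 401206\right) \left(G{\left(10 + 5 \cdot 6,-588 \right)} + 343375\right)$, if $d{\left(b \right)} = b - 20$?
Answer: $\frac{13135396829295}{83} \approx 1.5826 \cdot 10^{11}$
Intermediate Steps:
$d{\left(b \right)} = -20 + b$
$G{\left(T,I \right)} = T \left(-20 + I\right) - \frac{I T}{498}$ ($G{\left(T,I \right)} = \left(-20 + I\right) T + \frac{T}{-498} I = T \left(-20 + I\right) + T \left(- \frac{1}{498}\right) I = T \left(-20 + I\right) + - \frac{T}{498} I = T \left(-20 + I\right) - \frac{I T}{498}$)
$\left(94741 + 401206\right) \left(G{\left(10 + 5 \cdot 6,-588 \right)} + 343375\right) = \left(94741 + 401206\right) \left(\frac{\left(10 + 5 \cdot 6\right) \left(-9960 + 497 \left(-588\right)\right)}{498} + 343375\right) = 495947 \left(\frac{\left(10 + 30\right) \left(-9960 - 292236\right)}{498} + 343375\right) = 495947 \left(\frac{1}{498} \cdot 40 \left(-302196\right) + 343375\right) = 495947 \left(- \frac{2014640}{83} + 343375\right) = 495947 \cdot \frac{26485485}{83} = \frac{13135396829295}{83}$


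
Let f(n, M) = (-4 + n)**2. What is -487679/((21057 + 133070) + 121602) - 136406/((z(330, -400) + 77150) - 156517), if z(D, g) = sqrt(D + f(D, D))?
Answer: -86817511016899/1736820854091507 + 136406*sqrt(106606)/6299014083 ≈ -0.042916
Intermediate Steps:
z(D, g) = sqrt(D + (-4 + D)**2)
-487679/((21057 + 133070) + 121602) - 136406/((z(330, -400) + 77150) - 156517) = -487679/((21057 + 133070) + 121602) - 136406/((sqrt(330 + (-4 + 330)**2) + 77150) - 156517) = -487679/(154127 + 121602) - 136406/((sqrt(330 + 326**2) + 77150) - 156517) = -487679/275729 - 136406/((sqrt(330 + 106276) + 77150) - 156517) = -487679*1/275729 - 136406/((sqrt(106606) + 77150) - 156517) = -487679/275729 - 136406/((77150 + sqrt(106606)) - 156517) = -487679/275729 - 136406/(-79367 + sqrt(106606))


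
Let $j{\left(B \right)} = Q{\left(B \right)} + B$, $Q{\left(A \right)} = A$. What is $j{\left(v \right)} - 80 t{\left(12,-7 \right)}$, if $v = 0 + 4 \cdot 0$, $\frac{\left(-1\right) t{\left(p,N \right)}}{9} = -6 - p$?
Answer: $-12960$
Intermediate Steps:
$t{\left(p,N \right)} = 54 + 9 p$ ($t{\left(p,N \right)} = - 9 \left(-6 - p\right) = 54 + 9 p$)
$v = 0$ ($v = 0 + 0 = 0$)
$j{\left(B \right)} = 2 B$ ($j{\left(B \right)} = B + B = 2 B$)
$j{\left(v \right)} - 80 t{\left(12,-7 \right)} = 2 \cdot 0 - 80 \left(54 + 9 \cdot 12\right) = 0 - 80 \left(54 + 108\right) = 0 - 12960 = -12960$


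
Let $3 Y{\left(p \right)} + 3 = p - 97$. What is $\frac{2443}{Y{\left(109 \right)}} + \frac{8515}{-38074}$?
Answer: $\frac{92989237}{114222} \approx 814.11$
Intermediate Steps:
$Y{\left(p \right)} = - \frac{100}{3} + \frac{p}{3}$ ($Y{\left(p \right)} = -1 + \frac{p - 97}{3} = -1 + \frac{-97 + p}{3} = -1 + \left(- \frac{97}{3} + \frac{p}{3}\right) = - \frac{100}{3} + \frac{p}{3}$)
$\frac{2443}{Y{\left(109 \right)}} + \frac{8515}{-38074} = \frac{2443}{- \frac{100}{3} + \frac{1}{3} \cdot 109} + \frac{8515}{-38074} = \frac{2443}{- \frac{100}{3} + \frac{109}{3}} + 8515 \left(- \frac{1}{38074}\right) = \frac{2443}{3} - \frac{8515}{38074} = \frac{92989237}{114222}$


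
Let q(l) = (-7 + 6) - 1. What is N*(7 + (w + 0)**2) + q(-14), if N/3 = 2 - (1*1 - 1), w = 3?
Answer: 94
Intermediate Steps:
q(l) = -2 (q(l) = -1 - 1 = -2)
N = 6 (N = 3*(2 - (1*1 - 1)) = 3*(2 - (1 - 1)) = 3*(2 - 1*0) = 3*(2 + 0) = 3*2 = 6)
N*(7 + (w + 0)**2) + q(-14) = 6*(7 + (3 + 0)**2) - 2 = 6*(7 + 3**2) - 2 = 6*(7 + 9) - 2 = 6*16 - 2 = 96 - 2 = 94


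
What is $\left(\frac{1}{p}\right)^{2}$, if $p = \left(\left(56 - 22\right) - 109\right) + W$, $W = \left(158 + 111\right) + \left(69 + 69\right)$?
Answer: $\frac{1}{110224} \approx 9.0724 \cdot 10^{-6}$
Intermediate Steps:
$W = 407$ ($W = 269 + 138 = 407$)
$p = 332$ ($p = \left(\left(56 - 22\right) - 109\right) + 407 = \left(34 - 109\right) + 407 = -75 + 407 = 332$)
$\left(\frac{1}{p}\right)^{2} = \left(\frac{1}{332}\right)^{2} = \frac{1}{110224}$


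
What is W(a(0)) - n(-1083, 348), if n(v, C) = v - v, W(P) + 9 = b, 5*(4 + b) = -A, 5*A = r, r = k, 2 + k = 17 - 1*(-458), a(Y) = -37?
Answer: -798/25 ≈ -31.920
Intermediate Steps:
k = 473 (k = -2 + (17 - 1*(-458)) = -2 + (17 + 458) = -2 + 475 = 473)
r = 473
A = 473/5 (A = (⅕)*473 = 473/5 ≈ 94.600)
b = -573/25 (b = -4 + (-1*473/5)/5 = -4 + (⅕)*(-473/5) = -4 - 473/25 = -573/25 ≈ -22.920)
W(P) = -798/25 (W(P) = -9 - 573/25 = -798/25)
n(v, C) = 0
W(a(0)) - n(-1083, 348) = -798/25 - 1*0 = -798/25 + 0 = -798/25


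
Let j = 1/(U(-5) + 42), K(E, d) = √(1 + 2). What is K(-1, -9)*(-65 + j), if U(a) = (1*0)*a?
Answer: -2729*√3/42 ≈ -112.54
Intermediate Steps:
K(E, d) = √3
U(a) = 0 (U(a) = 0*a = 0)
j = 1/42 (j = 1/(0 + 42) = 1/42 ≈ 0.023810)
K(-1, -9)*(-65 + j) = √3*(-65 + 1/42) = √3*(-2729/42) = -2729*√3/42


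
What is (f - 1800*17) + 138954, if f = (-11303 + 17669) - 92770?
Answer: 21950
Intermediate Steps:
f = -86404 (f = 6366 - 92770 = -86404)
(f - 1800*17) + 138954 = (-86404 - 1800*17) + 138954 = (-86404 - 30600) + 138954 = -117004 + 138954 = 21950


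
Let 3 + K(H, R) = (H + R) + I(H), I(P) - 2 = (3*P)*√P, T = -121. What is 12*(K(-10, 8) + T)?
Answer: -1488 - 360*I*√10 ≈ -1488.0 - 1138.4*I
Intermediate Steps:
I(P) = 2 + 3*P^(3/2) (I(P) = 2 + (3*P)*√P = 2 + 3*P^(3/2))
K(H, R) = -1 + H + R + 3*H^(3/2) (K(H, R) = -3 + ((H + R) + (2 + 3*H^(3/2))) = -3 + (2 + H + R + 3*H^(3/2)) = -1 + H + R + 3*H^(3/2))
12*(K(-10, 8) + T) = 12*((-1 - 10 + 8 + 3*(-10)^(3/2)) - 121) = 12*((-1 - 10 + 8 + 3*(-10*I*√10)) - 121) = 12*((-1 - 10 + 8 - 30*I*√10) - 121) = 12*((-3 - 30*I*√10) - 121) = 12*(-124 - 30*I*√10) = -1488 - 360*I*√10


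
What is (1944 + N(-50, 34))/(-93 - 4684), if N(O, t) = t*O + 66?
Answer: -310/4777 ≈ -0.064894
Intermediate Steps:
N(O, t) = 66 + O*t (N(O, t) = O*t + 66 = 66 + O*t)
(1944 + N(-50, 34))/(-93 - 4684) = (1944 + (66 - 50*34))/(-93 - 4684) = (1944 + (66 - 1700))/(-4777) = (1944 - 1634)*(-1/4777) = 310*(-1/4777) = -310/4777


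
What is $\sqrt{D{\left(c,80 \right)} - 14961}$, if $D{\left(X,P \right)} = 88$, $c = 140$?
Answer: $i \sqrt{14873} \approx 121.95 i$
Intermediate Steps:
$\sqrt{D{\left(c,80 \right)} - 14961} = \sqrt{88 - 14961} = \sqrt{-14873} = i \sqrt{14873}$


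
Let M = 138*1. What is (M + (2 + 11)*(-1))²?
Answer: 15625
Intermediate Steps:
M = 138
(M + (2 + 11)*(-1))² = (138 + (2 + 11)*(-1))² = (138 + 13*(-1))² = (138 - 13)² = 125² = 15625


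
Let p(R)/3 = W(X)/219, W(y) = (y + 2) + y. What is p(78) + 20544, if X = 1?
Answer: 1499716/73 ≈ 20544.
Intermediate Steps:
W(y) = 2 + 2*y (W(y) = (2 + y) + y = 2 + 2*y)
p(R) = 4/73 (p(R) = 3*((2 + 2*1)/219) = 3*((2 + 2)*(1/219)) = 3*(4*(1/219)) = 3*(4/219) = 4/73)
p(78) + 20544 = 4/73 + 20544 = 1499716/73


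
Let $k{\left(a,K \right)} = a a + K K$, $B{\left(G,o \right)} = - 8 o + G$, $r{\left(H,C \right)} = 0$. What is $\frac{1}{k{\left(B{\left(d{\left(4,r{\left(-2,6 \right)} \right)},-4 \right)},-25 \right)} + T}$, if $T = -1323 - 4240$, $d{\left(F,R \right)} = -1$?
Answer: $- \frac{1}{3977} \approx -0.00025145$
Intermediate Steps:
$B{\left(G,o \right)} = G - 8 o$
$T = -5563$ ($T = -1323 - 4240 = -5563$)
$k{\left(a,K \right)} = K^{2} + a^{2}$ ($k{\left(a,K \right)} = a^{2} + K^{2} = K^{2} + a^{2}$)
$\frac{1}{k{\left(B{\left(d{\left(4,r{\left(-2,6 \right)} \right)},-4 \right)},-25 \right)} + T} = \frac{1}{\left(\left(-25\right)^{2} + \left(-1 - -32\right)^{2}\right) - 5563} = \frac{1}{\left(625 + \left(-1 + 32\right)^{2}\right) - 5563} = \frac{1}{\left(625 + 31^{2}\right) - 5563} = \frac{1}{\left(625 + 961\right) - 5563} = \frac{1}{1586 - 5563} = \frac{1}{-3977} = - \frac{1}{3977}$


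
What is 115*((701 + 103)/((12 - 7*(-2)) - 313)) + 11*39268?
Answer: 123876616/287 ≈ 4.3163e+5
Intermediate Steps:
115*((701 + 103)/((12 - 7*(-2)) - 313)) + 11*39268 = 115*(804/((12 + 14) - 313)) + 431948 = 115*(804/(26 - 313)) + 431948 = 115*(804/(-287)) + 431948 = 115*(804*(-1/287)) + 431948 = 115*(-804/287) + 431948 = -92460/287 + 431948 = 123876616/287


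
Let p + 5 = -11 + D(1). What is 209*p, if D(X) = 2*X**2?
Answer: -2926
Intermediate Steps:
p = -14 (p = -5 + (-11 + 2*1**2) = -5 + (-11 + 2*1) = -5 + (-11 + 2) = -5 - 9 = -14)
209*p = 209*(-14) = -2926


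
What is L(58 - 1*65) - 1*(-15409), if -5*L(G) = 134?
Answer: 76911/5 ≈ 15382.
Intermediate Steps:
L(G) = -134/5 (L(G) = -⅕*134 = -134/5)
L(58 - 1*65) - 1*(-15409) = -134/5 - 1*(-15409) = -134/5 + 15409 = 76911/5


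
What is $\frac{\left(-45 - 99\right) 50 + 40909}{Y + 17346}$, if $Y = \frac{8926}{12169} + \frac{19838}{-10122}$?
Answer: $\frac{296578085583}{152602561727} \approx 1.9435$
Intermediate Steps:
$Y = - \frac{10789975}{8798187}$ ($Y = 8926 \cdot \frac{1}{12169} + 19838 \left(- \frac{1}{10122}\right) = \frac{8926}{12169} - \frac{1417}{723} = - \frac{10789975}{8798187} \approx -1.2264$)
$\frac{\left(-45 - 99\right) 50 + 40909}{Y + 17346} = \frac{\left(-45 - 99\right) 50 + 40909}{- \frac{10789975}{8798187} + 17346} = \frac{\left(-144\right) 50 + 40909}{\frac{152602561727}{8798187}} = \left(-7200 + 40909\right) \frac{8798187}{152602561727} = 33709 \cdot \frac{8798187}{152602561727} = \frac{296578085583}{152602561727}$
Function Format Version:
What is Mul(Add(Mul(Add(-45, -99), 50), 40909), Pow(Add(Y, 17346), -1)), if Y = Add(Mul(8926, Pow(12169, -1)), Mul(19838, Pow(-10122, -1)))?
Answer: Rational(296578085583, 152602561727) ≈ 1.9435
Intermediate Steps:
Y = Rational(-10789975, 8798187) (Y = Add(Mul(8926, Rational(1, 12169)), Mul(19838, Rational(-1, 10122))) = Add(Rational(8926, 12169), Rational(-1417, 723)) = Rational(-10789975, 8798187) ≈ -1.2264)
Mul(Add(Mul(Add(-45, -99), 50), 40909), Pow(Add(Y, 17346), -1)) = Mul(Add(Mul(Add(-45, -99), 50), 40909), Pow(Add(Rational(-10789975, 8798187), 17346), -1)) = Mul(Add(Mul(-144, 50), 40909), Pow(Rational(152602561727, 8798187), -1)) = Mul(Add(-7200, 40909), Rational(8798187, 152602561727)) = Mul(33709, Rational(8798187, 152602561727)) = Rational(296578085583, 152602561727)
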